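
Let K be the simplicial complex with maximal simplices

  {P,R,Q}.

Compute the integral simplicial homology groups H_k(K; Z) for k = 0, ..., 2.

Order the vertices as P < Q < R. Listing each simplex with vertices in this order, K has dimension 2 with simplices:

  0-simplices (3): P, Q, R
  1-simplices (3): PQ, PR, QR
  2-simplices (1): PQR

Hence C_0 ≅ Z^3, C_1 ≅ Z^3, C_2 ≅ Z^1.

Boundary ∂_1: C_1 → C_0 maps an edge to its endpoints' difference, ∂[p,q] = q − p. For instance
  ∂QR = R − Q.
The resulting 3×3 matrix has rank 2, and its Smith normal form has invariant factors (1,1).

∂_2: C_2 → C_1 acts by ∂[p,q,r] = [q,r] − [p,r] + [p,q]. For instance
  ∂PQR = QR − PR + PQ.
The 3×1 boundary matrix has rank 1 and Smith normal form diag(1).

Computing H_k = (kernel of ∂_k) / (image of ∂_{k+1}):

  H_0: rank C_0 − rank ∂_1 = 3 − 2 = 1, and the invariant factors of ∂_1 are all 1, so H_0 ≅ Z.
  H_1: rank ker ∂_1 − rank ∂_2 = (3 − 2) − 1 = 0, and the invariant factors of ∂_2 are all 1, so H_1 ≅ 0.
  H_2: rank ker ∂_2 − rank ∂_3 = (1 − 1) − 0 = 0, and there is no ∂_3, so H_2 ≅ 0.

As a check, the Euler characteristic is 3 − 3 + 1 = 1, which agrees with 1 − 0 + 0 = 1.
(K is a triangulation of the 2-simplex.)

H_0 = Z,  H_1 = 0,  H_2 = 0.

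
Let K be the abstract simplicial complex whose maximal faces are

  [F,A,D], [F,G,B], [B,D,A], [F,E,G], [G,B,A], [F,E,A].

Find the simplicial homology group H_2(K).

We work with the vertex ordering A < B < D < E < F < G. The simplices of K, each written with vertices in increasing order, are:

  0-simplices (6): A, B, D, E, F, G
  1-simplices (12): AB, AD, AE, AF, AG, BD, BF, BG, DF, EF, EG, FG
  2-simplices (6): ABD, ABG, ADF, AEF, BFG, EFG

giving chain groups C_0 ≅ Z^6, C_1 ≅ Z^12, C_2 ≅ Z^6.

Boundary ∂_1: C_1 → C_0 maps an edge to its endpoints' difference, ∂[p,q] = q − p. For instance
  ∂AG = G − A.
The 6×12 boundary matrix has rank 5 and Smith normal form diag(1,1,1,1,1).

The boundary map ∂_2: C_2 → C_1 maps a triangle to the signed sum of its edges. For instance
  ∂AEF = EF − AF + AE,
  ∂BFG = FG − BG + BF.
As a 12×6 matrix over Z this has rank 6, with invariant factors (1,1,1,1,1,1).

From H_k ≅ ker(∂_k) / im(∂_{k+1}) we obtain:

  H_2: rank ker ∂_2 − rank ∂_3 = (6 − 6) − 0 = 0, and there is no ∂_3, so H_2 = 0.

H_2 ≅ 0.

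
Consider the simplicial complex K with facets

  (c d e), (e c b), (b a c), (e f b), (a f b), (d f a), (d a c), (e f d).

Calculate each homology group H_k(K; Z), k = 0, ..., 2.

H_0 ≅ Z,  H_1 = 0,  H_2 ≅ Z.

Fix the vertex order a < b < c < d < e < f and write every simplex with vertices in increasing order. Then dim K = 2 and the simplices of K are:

  0-simplices (6): a, b, c, d, e, f
  1-simplices (12): ab, ac, ad, af, bc, be, bf, cd, ce, de, df, ef
  2-simplices (8): abc, abf, acd, adf, bce, bef, cde, def

giving chain groups C_0 ≅ Z^6, C_1 ≅ Z^12, C_2 ≅ Z^8.

Boundary ∂_1: C_1 → C_0 is given by ∂[p,q] = [q] − [p].
The 6×12 boundary matrix has rank 5 and Smith normal form diag(1,1,1,1,1).

∂_2: C_2 → C_1 sends each 2-simplex [p,q,r] to [q,r] − [p,r] + [p,q]. For instance
  ∂abf = bf − af + ab,
  ∂bef = ef − bf + be.
The 12×8 boundary matrix has rank 7 and Smith normal form diag(1,1,1,1,1,1,1).

From H_k ≅ ker(∂_k) / im(∂_{k+1}) we obtain:

  H_0: rank C_0 − rank ∂_1 = 6 − 5 = 1, and the invariant factors of ∂_1 are all 1, so H_0 ≅ Z.
  H_1: rank ker ∂_1 − rank ∂_2 = (12 − 5) − 7 = 0, and the invariant factors of ∂_2 are all 1, so H_1 ≅ 0.
  H_2: rank ker ∂_2 − rank ∂_3 = (8 − 7) − 0 = 1, and there is no ∂_3, so H_2 ≅ Z.

As a check, the Euler characteristic is 6 − 12 + 8 = 2, which agrees with 1 − 0 + 1 = 2.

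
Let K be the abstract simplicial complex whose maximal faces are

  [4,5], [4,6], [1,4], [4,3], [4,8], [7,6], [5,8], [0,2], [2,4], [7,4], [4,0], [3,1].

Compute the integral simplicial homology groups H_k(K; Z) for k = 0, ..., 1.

H_0 ≅ Z,  H_1 ≅ Z^4.

Take the total order 0 < 1 < 2 < 3 < 4 < 5 < 6 < 7 < 8 on the vertex set. Then K (dimension 1) consists of the simplices:

  0-simplices (9): [0], [1], [2], [3], [4], [5], [6], [7], [8]
  1-simplices (12): [0,2], [0,4], [1,3], [1,4], [2,4], [3,4], [4,5], [4,6], [4,7], [4,8], [5,8], [6,7]

Hence C_0 ≅ Z^9, C_1 ≅ Z^12.

Boundary ∂_1: C_1 → C_0 sends each edge [p,q] (with p < q) to q − p.
This gives a 9×12 integer matrix of rank 8; reducing to Smith normal form yields diagonal entries (1,1,1,1,1,1,1,1).

Now H_k = ker ∂_k / im ∂_{k+1}, so:

  H_0: rank C_0 − rank ∂_1 = 9 − 8 = 1, and the invariant factors of ∂_1 are all 1, so H_0 ≅ Z.
  H_1: rank ker ∂_1 − rank ∂_2 = (12 − 8) − 0 = 4, and there is no ∂_2, so H_1 ≅ Z^4.

As a check, the Euler characteristic is 9 − 12 = -3, which agrees with 1 − 4 = -3.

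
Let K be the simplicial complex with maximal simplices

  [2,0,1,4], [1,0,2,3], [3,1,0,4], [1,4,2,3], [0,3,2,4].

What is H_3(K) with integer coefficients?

H_3 ≅ Z.

Take the total order 0 < 1 < 2 < 3 < 4 on the vertex set. Then K (dimension 3) consists of the simplices:

  0-simplices (5): [0], [1], [2], [3], [4]
  1-simplices (10): [0,1], [0,2], [0,3], [0,4], [1,2], [1,3], [1,4], [2,3], [2,4], [3,4]
  2-simplices (10): [0,1,2], [0,1,3], [0,1,4], [0,2,3], [0,2,4], [0,3,4], [1,2,3], [1,2,4], [1,3,4], [2,3,4]
  3-simplices (5): [0,1,2,3], [0,1,2,4], [0,1,3,4], [0,2,3,4], [1,2,3,4]

so the chain groups are C_0 ≅ Z^5, C_1 ≅ Z^10, C_2 ≅ Z^10, C_3 ≅ Z^5.

Boundary ∂_1: C_1 → C_0 sends each edge [p,q] (with p < q) to q − p. For instance
  ∂[0,3] = [3] − [0].
As a 5×10 matrix over Z this has rank 4, with invariant factors (1,1,1,1).

Boundary ∂_2: C_2 → C_1 sends each 2-simplex [p,q,r] to [q,r] − [p,r] + [p,q]. For instance
  ∂[0,1,3] = [1,3] − [0,3] + [0,1],
  ∂[1,2,3] = [2,3] − [1,3] + [1,2].
As a 10×10 matrix over Z this has rank 6, with invariant factors (1,1,1,1,1,1).

The boundary map ∂_3: C_3 → C_2 sends each 3-simplex σ to the alternating sum Σ_i (−1)^i (σ with its i-th vertex removed). For instance
  ∂[0,1,2,3] = [1,2,3] − [0,2,3] + [0,1,3] − [0,1,2],
  ∂[0,1,3,4] = [1,3,4] − [0,3,4] + [0,1,4] − [0,1,3].
This gives a 10×5 integer matrix of rank 4; reducing to Smith normal form yields diagonal entries (1,1,1,1).

From H_k ≅ ker(∂_k) / im(∂_{k+1}) we obtain:

  H_3: rank ker ∂_3 − rank ∂_4 = (5 − 4) − 0 = 1, and there is no ∂_4, so H_3 ≅ Z.

(K is a triangulation of the 3-sphere S^3.)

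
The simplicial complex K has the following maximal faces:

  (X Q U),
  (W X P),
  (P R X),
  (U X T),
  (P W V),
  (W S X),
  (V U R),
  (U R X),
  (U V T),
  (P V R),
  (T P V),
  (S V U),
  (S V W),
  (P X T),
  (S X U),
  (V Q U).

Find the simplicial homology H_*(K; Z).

H_0 ≅ Z,  H_1 = 0,  H_2 ≅ Z^2.

K has 9 vertices, 22 edges, 16 triangles.
rank ∂_0 = 0, rank ∂_1 = 8 ⇒ b_0 = 9 − 0 − 8 = 1; all invariant factors of ∂_1 are 1 so no torsion. So H_0 = Z.
rank ∂_1 = 8, rank ∂_2 = 14 ⇒ b_1 = 22 − 8 − 14 = 0; all invariant factors of ∂_2 are 1 so no torsion. So H_1 = 0.
rank ∂_2 = 14, rank ∂_3 = 0 ⇒ b_2 = 16 − 14 − 0 = 2. So H_2 = Z^2.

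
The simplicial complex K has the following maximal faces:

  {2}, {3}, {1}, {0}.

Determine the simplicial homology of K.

H_0 ≅ Z^4.

We work with the vertex ordering 0 < 1 < 2 < 3. The simplices of K, each written with vertices in increasing order, are:

  0-simplices (4): [0], [1], [2], [3]

giving chain groups C_0 ≅ Z^4.

Reading off H_k = ker ∂_k / im ∂_{k+1}:

  H_0: rank C_0 − rank ∂_1 = 4 − 0 = 4, and there is no ∂_1, so H_0 ≅ Z^4.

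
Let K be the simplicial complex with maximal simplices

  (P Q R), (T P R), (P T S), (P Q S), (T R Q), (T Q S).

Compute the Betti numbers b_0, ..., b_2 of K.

b_0 = 1, b_1 = 0, b_2 = 1.

Take the total order P < Q < R < S < T on the vertex set. Then K (dimension 2) consists of the simplices:

  0-simplices (5): P, Q, R, S, T
  1-simplices (9): PQ, PR, PS, PT, QR, QS, QT, RT, ST
  2-simplices (6): PQR, PQS, PRT, PST, QRT, QST

giving chain groups C_0 ≅ Z^5, C_1 ≅ Z^9, C_2 ≅ Z^6.

Boundary ∂_1: C_1 → C_0 is given by ∂[p,q] = [q] − [p]. For instance
  ∂QS = S − Q.
This gives a 5×9 integer matrix of rank 4; reducing to Smith normal form yields diagonal entries (1,1,1,1).

Boundary ∂_2: C_2 → C_1 acts by ∂[p,q,r] = [q,r] − [p,r] + [p,q]. For instance
  ∂PQS = QS − PS + PQ,
  ∂QRT = RT − QT + QR.
As a 9×6 matrix over Z this has rank 5, with invariant factors (1,1,1,1,1).

Reading off H_k = ker ∂_k / im ∂_{k+1}:

  H_0: rank C_0 − rank ∂_1 = 5 − 4 = 1, and the invariant factors of ∂_1 are all 1, so H_0 ≅ Z.
  H_1: rank ker ∂_1 − rank ∂_2 = (9 − 4) − 5 = 0, and the invariant factors of ∂_2 are all 1, so H_1 ≅ 0.
  H_2: rank ker ∂_2 − rank ∂_3 = (6 − 5) − 0 = 1, and there is no ∂_3, so H_2 ≅ Z.

Hence the Betti numbers are b_0 = 1, b_1 = 0, b_2 = 1.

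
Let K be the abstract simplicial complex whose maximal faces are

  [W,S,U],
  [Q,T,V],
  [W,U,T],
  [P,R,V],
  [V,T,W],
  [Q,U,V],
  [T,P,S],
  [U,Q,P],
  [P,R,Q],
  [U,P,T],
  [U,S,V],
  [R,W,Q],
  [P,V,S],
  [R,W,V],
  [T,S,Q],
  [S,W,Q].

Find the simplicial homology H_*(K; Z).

We work with the vertex ordering P < Q < R < S < T < U < V < W. The simplices of K, each written with vertices in increasing order, are:

  0-simplices (8): P, Q, R, S, T, U, V, W
  1-simplices (24): PQ, PR, PS, PT, PU, PV, QR, QS, QT, QU, QV, QW, RV, RW, ST, SU, SV, SW, TU, TV, TW, UV, UW, VW
  2-simplices (16): PQR, PQU, PRV, PST, PSV, PTU, QRW, QST, QSW, QTV, QUV, RVW, SUV, SUW, TUW, TVW

Hence C_0 ≅ Z^8, C_1 ≅ Z^24, C_2 ≅ Z^16.

Boundary ∂_1: C_1 → C_0 maps an edge to its endpoints' difference, ∂[p,q] = q − p. For instance
  ∂UV = V − U.
This gives a 8×24 integer matrix of rank 7; reducing to Smith normal form yields diagonal entries (1,1,1,1,1,1,1).

Boundary ∂_2: C_2 → C_1 acts by ∂[p,q,r] = [q,r] − [p,r] + [p,q]. For instance
  ∂PQU = QU − PU + PQ,
  ∂PRV = RV − PV + PR.
This gives a 24×16 integer matrix of rank 15; reducing to Smith normal form yields diagonal entries (1,1,1,1,1,1,1,1,1,1,1,1,1,1,1).

From H_k ≅ ker(∂_k) / im(∂_{k+1}) we obtain:

  H_0: rank C_0 − rank ∂_1 = 8 − 7 = 1, and the invariant factors of ∂_1 are all 1, so H_0 ≅ Z.
  H_1: rank ker ∂_1 − rank ∂_2 = (24 − 7) − 15 = 2, and the invariant factors of ∂_2 are all 1, so H_1 ≅ Z^2.
  H_2: rank ker ∂_2 − rank ∂_3 = (16 − 15) − 0 = 1, and there is no ∂_3, so H_2 ≅ Z.

As a check, the Euler characteristic is 8 − 24 + 16 = 0, which agrees with 1 − 2 + 1 = 0.

H_0 ≅ Z,  H_1 ≅ Z^2,  H_2 ≅ Z.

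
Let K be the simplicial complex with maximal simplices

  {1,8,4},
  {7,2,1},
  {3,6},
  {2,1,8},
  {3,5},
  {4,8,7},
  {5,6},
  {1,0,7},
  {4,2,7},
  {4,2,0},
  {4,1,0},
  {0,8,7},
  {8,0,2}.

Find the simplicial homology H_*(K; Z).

H_0 = Z^2,  H_1 = Z ⊕ Z/2,  H_2 = 0.

Take the total order 0 < 1 < 2 < 3 < 4 < 5 < 6 < 7 < 8 on the vertex set. Then K (dimension 2) consists of the simplices:

  0-simplices (9): [0], [1], [2], [3], [4], [5], [6], [7], [8]
  1-simplices (18): [0,1], [0,2], [0,4], [0,7], [0,8], [1,2], [1,4], [1,7], [1,8], [2,4], [2,7], [2,8], [3,5], [3,6], [4,7], [4,8], [5,6], [7,8]
  2-simplices (10): [0,1,4], [0,1,7], [0,2,4], [0,2,8], [0,7,8], [1,2,7], [1,2,8], [1,4,8], [2,4,7], [4,7,8]

Hence C_0 ≅ Z^9, C_1 ≅ Z^18, C_2 ≅ Z^10.

∂_1: C_1 → C_0 is given by ∂[p,q] = [q] − [p]. For instance
  ∂[0,7] = [7] − [0].
As a 9×18 matrix over Z this has rank 7, with invariant factors (1,1,1,1,1,1,1).

∂_2: C_2 → C_1 sends each 2-simplex [p,q,r] to [q,r] − [p,r] + [p,q]. For instance
  ∂[0,7,8] = [7,8] − [0,8] + [0,7],
  ∂[1,2,7] = [2,7] − [1,7] + [1,2].
The 18×10 boundary matrix has rank 10 and Smith normal form diag(1,1,1,1,1,1,1,1,1,2).

Reading off H_k = ker ∂_k / im ∂_{k+1}:

  H_0: rank C_0 − rank ∂_1 = 9 − 7 = 2, and the invariant factors of ∂_1 are all 1, so H_0 = Z^2.
  H_1: rank ker ∂_1 − rank ∂_2 = (18 − 7) − 10 = 1, and ∂_2 has invariant factor 2 > 1, so H_1 = Z ⊕ Z/2.
  H_2: rank ker ∂_2 − rank ∂_3 = (10 − 10) − 0 = 0, and there is no ∂_3, so H_2 = 0.

As a check, the Euler characteristic is 9 − 18 + 10 = 1, which agrees with 2 − 1 + 0 = 1.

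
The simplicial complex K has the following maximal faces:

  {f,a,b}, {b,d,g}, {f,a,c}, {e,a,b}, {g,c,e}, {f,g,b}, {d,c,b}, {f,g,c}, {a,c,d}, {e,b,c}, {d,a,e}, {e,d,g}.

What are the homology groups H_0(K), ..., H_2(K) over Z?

H_0 = Z,  H_1 = Z/2,  H_2 = 0.

Take the total order a < b < c < d < e < f < g on the vertex set. Then K (dimension 2) consists of the simplices:

  0-simplices (7): a, b, c, d, e, f, g
  1-simplices (18): ab, ac, ad, ae, af, bc, bd, be, bf, bg, cd, ce, cf, cg, de, dg, eg, fg
  2-simplices (12): abe, abf, acd, acf, ade, bcd, bce, bdg, bfg, ceg, cfg, deg

giving chain groups C_0 ≅ Z^7, C_1 ≅ Z^18, C_2 ≅ Z^12.

∂_1: C_1 → C_0 is given by ∂[p,q] = [q] − [p]. For instance
  ∂fg = g − f.
The resulting 7×18 matrix has rank 6, and its Smith normal form has invariant factors (1,1,1,1,1,1).

Boundary ∂_2: C_2 → C_1 maps a triangle to the signed sum of its edges. For instance
  ∂ade = de − ae + ad,
  ∂acd = cd − ad + ac.
As a 18×12 matrix over Z this has rank 12, with invariant factors (1,1,1,1,1,1,1,1,1,1,1,2).

Now H_k = ker ∂_k / im ∂_{k+1}, so:

  H_0: rank C_0 − rank ∂_1 = 7 − 6 = 1, and the invariant factors of ∂_1 are all 1, so H_0 = Z.
  H_1: rank ker ∂_1 − rank ∂_2 = (18 − 6) − 12 = 0, and ∂_2 has invariant factor 2 > 1, so H_1 = Z/2.
  H_2: rank ker ∂_2 − rank ∂_3 = (12 − 12) − 0 = 0, and there is no ∂_3, so H_2 = 0.

As a check, the Euler characteristic is 7 − 18 + 12 = 1, which agrees with 1 − 0 + 0 = 1.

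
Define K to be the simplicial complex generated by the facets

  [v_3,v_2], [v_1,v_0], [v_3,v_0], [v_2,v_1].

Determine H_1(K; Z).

H_1 = Z.

Order the vertices as v_0 < v_1 < v_2 < v_3. Listing each simplex with vertices in this order, K has dimension 1 with simplices:

  0-simplices (4): [v_0], [v_1], [v_2], [v_3]
  1-simplices (4): [v_0,v_1], [v_0,v_3], [v_1,v_2], [v_2,v_3]

so the chain groups are C_0 ≅ Z^4, C_1 ≅ Z^4.

Boundary ∂_1: C_1 → C_0 sends each edge [p,q] (with p < q) to q − p. For instance
  ∂[v_1,v_2] = [v_2] − [v_1].
As a 4×4 matrix over Z this has rank 3, with invariant factors (1,1,1).

Computing H_k = (kernel of ∂_k) / (image of ∂_{k+1}):

  H_1: rank ker ∂_1 − rank ∂_2 = (4 − 3) − 0 = 1, and there is no ∂_2, so H_1 ≅ Z.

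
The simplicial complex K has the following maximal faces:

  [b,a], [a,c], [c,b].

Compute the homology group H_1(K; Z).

Take the total order a < b < c on the vertex set. Then K (dimension 1) consists of the simplices:

  0-simplices (3): a, b, c
  1-simplices (3): ab, ac, bc

so the chain groups are C_0 ≅ Z^3, C_1 ≅ Z^3.

∂_1: C_1 → C_0 is given by ∂[p,q] = [q] − [p].
This gives a 3×3 integer matrix of rank 2; reducing to Smith normal form yields diagonal entries (1,1).

Now H_k = ker ∂_k / im ∂_{k+1}, so:

  H_1: rank ker ∂_1 − rank ∂_2 = (3 − 2) − 0 = 1, and there is no ∂_2, so H_1 ≅ Z.

H_1 = Z.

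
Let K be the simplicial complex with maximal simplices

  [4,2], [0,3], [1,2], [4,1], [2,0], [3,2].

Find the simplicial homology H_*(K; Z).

H_0 ≅ Z,  H_1 ≅ Z^2.

Take the total order 0 < 1 < 2 < 3 < 4 on the vertex set. Then K (dimension 1) consists of the simplices:

  0-simplices (5): [0], [1], [2], [3], [4]
  1-simplices (6): [0,2], [0,3], [1,2], [1,4], [2,3], [2,4]

so the chain groups are C_0 ≅ Z^5, C_1 ≅ Z^6.

∂_1: C_1 → C_0 is given by ∂[p,q] = [q] − [p]. For instance
  ∂[1,2] = [2] − [1].
The resulting 5×6 matrix has rank 4, and its Smith normal form has invariant factors (1,1,1,1).

From H_k ≅ ker(∂_k) / im(∂_{k+1}) we obtain:

  H_0: rank C_0 − rank ∂_1 = 5 − 4 = 1, and the invariant factors of ∂_1 are all 1, so H_0 ≅ Z.
  H_1: rank ker ∂_1 − rank ∂_2 = (6 − 4) − 0 = 2, and there is no ∂_2, so H_1 ≅ Z^2.

As a check, the Euler characteristic is 5 − 6 = -1, which agrees with 1 − 2 = -1.
(K is a triangulation of a wedge of 2 circles.)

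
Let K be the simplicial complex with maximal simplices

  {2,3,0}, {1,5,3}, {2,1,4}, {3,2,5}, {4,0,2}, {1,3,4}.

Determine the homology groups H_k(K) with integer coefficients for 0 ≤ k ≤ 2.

H_0 = Z,  H_1 = Z,  H_2 = 0.

Take the total order 0 < 1 < 2 < 3 < 4 < 5 on the vertex set. Then K (dimension 2) consists of the simplices:

  0-simplices (6): [0], [1], [2], [3], [4], [5]
  1-simplices (12): [0,2], [0,3], [0,4], [1,2], [1,3], [1,4], [1,5], [2,3], [2,4], [2,5], [3,4], [3,5]
  2-simplices (6): [0,2,3], [0,2,4], [1,2,4], [1,3,4], [1,3,5], [2,3,5]

giving chain groups C_0 ≅ Z^6, C_1 ≅ Z^12, C_2 ≅ Z^6.

Boundary ∂_1: C_1 → C_0 sends each edge [p,q] (with p < q) to q − p. For instance
  ∂[2,4] = [4] − [2].
The resulting 6×12 matrix has rank 5, and its Smith normal form has invariant factors (1,1,1,1,1).

∂_2: C_2 → C_1 sends each 2-simplex [p,q,r] to [q,r] − [p,r] + [p,q]. For instance
  ∂[1,2,4] = [2,4] − [1,4] + [1,2],
  ∂[0,2,3] = [2,3] − [0,3] + [0,2].
This gives a 12×6 integer matrix of rank 6; reducing to Smith normal form yields diagonal entries (1,1,1,1,1,1).

Reading off H_k = ker ∂_k / im ∂_{k+1}:

  H_0: rank C_0 − rank ∂_1 = 6 − 5 = 1, and the invariant factors of ∂_1 are all 1, so H_0 ≅ Z.
  H_1: rank ker ∂_1 − rank ∂_2 = (12 − 5) − 6 = 1, and the invariant factors of ∂_2 are all 1, so H_1 ≅ Z.
  H_2: rank ker ∂_2 − rank ∂_3 = (6 − 6) − 0 = 0, and there is no ∂_3, so H_2 ≅ 0.

As a check, the Euler characteristic is 6 − 12 + 6 = 0, which agrees with 1 − 1 + 0 = 0.
(K is a triangulation of the cylinder S^1 x I.)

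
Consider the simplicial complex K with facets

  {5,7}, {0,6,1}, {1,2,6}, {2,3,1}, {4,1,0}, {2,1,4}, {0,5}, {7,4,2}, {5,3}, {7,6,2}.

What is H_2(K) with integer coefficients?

Order the vertices as 0 < 1 < 2 < 3 < 4 < 5 < 6 < 7. Listing each simplex with vertices in this order, K has dimension 2 with simplices:

  0-simplices (8): [0], [1], [2], [3], [4], [5], [6], [7]
  1-simplices (16): [0,1], [0,4], [0,5], [0,6], [1,2], [1,3], [1,4], [1,6], [2,3], [2,4], [2,6], [2,7], [3,5], [4,7], [5,7], [6,7]
  2-simplices (7): [0,1,4], [0,1,6], [1,2,3], [1,2,4], [1,2,6], [2,4,7], [2,6,7]

so the chain groups are C_0 ≅ Z^8, C_1 ≅ Z^16, C_2 ≅ Z^7.

∂_1: C_1 → C_0 sends each edge [p,q] (with p < q) to q − p. For instance
  ∂[6,7] = [7] − [6].
The resulting 8×16 matrix has rank 7, and its Smith normal form has invariant factors (1,1,1,1,1,1,1).

∂_2: C_2 → C_1 sends each 2-simplex [p,q,r] to [q,r] − [p,r] + [p,q]. For instance
  ∂[1,2,3] = [2,3] − [1,3] + [1,2],
  ∂[2,6,7] = [6,7] − [2,7] + [2,6].
This gives a 16×7 integer matrix of rank 7; reducing to Smith normal form yields diagonal entries (1,1,1,1,1,1,1).

Computing H_k = (kernel of ∂_k) / (image of ∂_{k+1}):

  H_2: rank ker ∂_2 − rank ∂_3 = (7 − 7) − 0 = 0, and there is no ∂_3, so H_2 ≅ 0.

H_2 ≅ 0.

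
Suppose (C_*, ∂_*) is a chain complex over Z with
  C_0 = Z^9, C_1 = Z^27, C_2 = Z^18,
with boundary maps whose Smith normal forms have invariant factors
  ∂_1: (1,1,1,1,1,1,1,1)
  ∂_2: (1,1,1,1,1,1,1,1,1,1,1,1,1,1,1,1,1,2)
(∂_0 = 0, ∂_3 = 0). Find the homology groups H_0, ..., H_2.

H_0 ≅ Z,  H_1 ≅ Z ⊕ Z/2Z,  H_2 = 0.

H_0: b_0 = 9 − 0 − 8 = 1; torsion from ∂_1 factors > 1: none. So H_0 ≅ Z.
H_1: b_1 = 27 − 8 − 18 = 1; torsion from ∂_2 factors > 1: [2]. So H_1 ≅ Z ⊕ Z/2Z.
H_2: b_2 = 18 − 18 − 0 = 0; torsion from ∂_3 factors > 1: none. So H_2 ≅ 0.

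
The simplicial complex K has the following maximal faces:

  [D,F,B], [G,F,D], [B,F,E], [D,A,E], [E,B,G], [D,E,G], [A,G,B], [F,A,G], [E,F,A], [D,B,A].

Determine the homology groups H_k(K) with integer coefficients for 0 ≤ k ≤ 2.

K has 6 vertices, 15 edges, 10 triangles.
rank ∂_0 = 0, rank ∂_1 = 5 ⇒ b_0 = 6 − 0 − 5 = 1; all invariant factors of ∂_1 are 1 so no torsion. So H_0 = Z.
rank ∂_1 = 5, rank ∂_2 = 10 ⇒ b_1 = 15 − 5 − 10 = 0; ∂_2 has invariant factor(s) [2] giving torsion. So H_1 = Z/2.
rank ∂_2 = 10, rank ∂_3 = 0 ⇒ b_2 = 10 − 10 − 0 = 0. So H_2 = 0.

H_0 = Z,  H_1 = Z/2,  H_2 = 0.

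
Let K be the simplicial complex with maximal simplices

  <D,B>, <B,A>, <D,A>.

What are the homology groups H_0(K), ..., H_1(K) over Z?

H_0 ≅ Z,  H_1 ≅ Z.

Order the vertices as A < B < D. Listing each simplex with vertices in this order, K has dimension 1 with simplices:

  0-simplices (3): A, B, D
  1-simplices (3): AB, AD, BD

giving chain groups C_0 ≅ Z^3, C_1 ≅ Z^3.

Boundary ∂_1: C_1 → C_0 is given by ∂[p,q] = [q] − [p].
The resulting 3×3 matrix has rank 2, and its Smith normal form has invariant factors (1,1).

Now H_k = ker ∂_k / im ∂_{k+1}, so:

  H_0: rank C_0 − rank ∂_1 = 3 − 2 = 1, and the invariant factors of ∂_1 are all 1, so H_0 = Z.
  H_1: rank ker ∂_1 − rank ∂_2 = (3 − 2) − 0 = 1, and there is no ∂_2, so H_1 = Z.

As a check, the Euler characteristic is 3 − 3 = 0, which agrees with 1 − 1 = 0.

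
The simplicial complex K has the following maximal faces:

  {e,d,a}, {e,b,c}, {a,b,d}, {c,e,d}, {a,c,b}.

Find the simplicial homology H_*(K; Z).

H_0 ≅ Z,  H_1 ≅ Z,  H_2 = 0.

Order the vertices as a < b < c < d < e. Listing each simplex with vertices in this order, K has dimension 2 with simplices:

  0-simplices (5): a, b, c, d, e
  1-simplices (10): ab, ac, ad, ae, bc, bd, be, cd, ce, de
  2-simplices (5): abc, abd, ade, bce, cde

giving chain groups C_0 ≅ Z^5, C_1 ≅ Z^10, C_2 ≅ Z^5.

Boundary ∂_1: C_1 → C_0 sends each edge [p,q] (with p < q) to q − p. For instance
  ∂bd = d − b.
The 5×10 boundary matrix has rank 4 and Smith normal form diag(1,1,1,1).

∂_2: C_2 → C_1 acts by ∂[p,q,r] = [q,r] − [p,r] + [p,q]. For instance
  ∂abc = bc − ac + ab,
  ∂ade = de − ae + ad.
The 10×5 boundary matrix has rank 5 and Smith normal form diag(1,1,1,1,1).

From H_k ≅ ker(∂_k) / im(∂_{k+1}) we obtain:

  H_0: rank C_0 − rank ∂_1 = 5 − 4 = 1, and the invariant factors of ∂_1 are all 1, so H_0 = Z.
  H_1: rank ker ∂_1 − rank ∂_2 = (10 − 4) − 5 = 1, and the invariant factors of ∂_2 are all 1, so H_1 = Z.
  H_2: rank ker ∂_2 − rank ∂_3 = (5 − 5) − 0 = 0, and there is no ∂_3, so H_2 = 0.

As a check, the Euler characteristic is 5 − 10 + 5 = 0, which agrees with 1 − 1 + 0 = 0.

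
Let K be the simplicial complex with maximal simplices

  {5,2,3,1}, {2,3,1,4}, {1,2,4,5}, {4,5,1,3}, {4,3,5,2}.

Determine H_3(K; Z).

H_3 = Z.

Order the vertices as 1 < 2 < 3 < 4 < 5. Listing each simplex with vertices in this order, K has dimension 3 with simplices:

  0-simplices (5): [1], [2], [3], [4], [5]
  1-simplices (10): [1,2], [1,3], [1,4], [1,5], [2,3], [2,4], [2,5], [3,4], [3,5], [4,5]
  2-simplices (10): [1,2,3], [1,2,4], [1,2,5], [1,3,4], [1,3,5], [1,4,5], [2,3,4], [2,3,5], [2,4,5], [3,4,5]
  3-simplices (5): [1,2,3,4], [1,2,3,5], [1,2,4,5], [1,3,4,5], [2,3,4,5]

so the chain groups are C_0 ≅ Z^5, C_1 ≅ Z^10, C_2 ≅ Z^10, C_3 ≅ Z^5.

The boundary map ∂_1: C_1 → C_0 maps an edge to its endpoints' difference, ∂[p,q] = q − p.
This gives a 5×10 integer matrix of rank 4; reducing to Smith normal form yields diagonal entries (1,1,1,1).

Boundary ∂_2: C_2 → C_1 maps a triangle to the signed sum of its edges. For instance
  ∂[2,3,4] = [3,4] − [2,4] + [2,3],
  ∂[1,4,5] = [4,5] − [1,5] + [1,4].
As a 10×10 matrix over Z this has rank 6, with invariant factors (1,1,1,1,1,1).

∂_3: C_3 → C_2 sends each 3-simplex σ to the alternating sum Σ_i (−1)^i (σ with its i-th vertex removed). For instance
  ∂[1,2,3,5] = [2,3,5] − [1,3,5] + [1,2,5] − [1,2,3],
  ∂[1,2,4,5] = [2,4,5] − [1,4,5] + [1,2,5] − [1,2,4].
The resulting 10×5 matrix has rank 4, and its Smith normal form has invariant factors (1,1,1,1).

Now H_k = ker ∂_k / im ∂_{k+1}, so:

  H_3: rank ker ∂_3 − rank ∂_4 = (5 − 4) − 0 = 1, and there is no ∂_4, so H_3 ≅ Z.

(K is a triangulation of the 3-sphere S^3.)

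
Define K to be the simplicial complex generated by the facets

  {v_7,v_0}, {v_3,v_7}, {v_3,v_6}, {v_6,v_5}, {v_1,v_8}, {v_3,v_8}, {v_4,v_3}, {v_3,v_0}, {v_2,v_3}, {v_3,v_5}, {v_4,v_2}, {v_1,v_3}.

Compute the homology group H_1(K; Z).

Take the total order v_0 < v_1 < v_2 < v_3 < v_4 < v_5 < v_6 < v_7 < v_8 on the vertex set. Then K (dimension 1) consists of the simplices:

  0-simplices (9): [v_0], [v_1], [v_2], [v_3], [v_4], [v_5], [v_6], [v_7], [v_8]
  1-simplices (12): [v_0,v_3], [v_0,v_7], [v_1,v_3], [v_1,v_8], [v_2,v_3], [v_2,v_4], [v_3,v_4], [v_3,v_5], [v_3,v_6], [v_3,v_7], [v_3,v_8], [v_5,v_6]

giving chain groups C_0 ≅ Z^9, C_1 ≅ Z^12.

∂_1: C_1 → C_0 is given by ∂[p,q] = [q] − [p]. For instance
  ∂[v_5,v_6] = [v_6] − [v_5].
The resulting 9×12 matrix has rank 8, and its Smith normal form has invariant factors (1,1,1,1,1,1,1,1).

Now H_k = ker ∂_k / im ∂_{k+1}, so:

  H_1: rank ker ∂_1 − rank ∂_2 = (12 − 8) − 0 = 4, and there is no ∂_2, so H_1 ≅ Z^4.

H_1 = Z^4.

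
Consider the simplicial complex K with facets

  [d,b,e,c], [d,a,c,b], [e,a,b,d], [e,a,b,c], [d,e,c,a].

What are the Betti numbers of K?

We work with the vertex ordering a < b < c < d < e. The simplices of K, each written with vertices in increasing order, are:

  0-simplices (5): a, b, c, d, e
  1-simplices (10): ab, ac, ad, ae, bc, bd, be, cd, ce, de
  2-simplices (10): abc, abd, abe, acd, ace, ade, bcd, bce, bde, cde
  3-simplices (5): abcd, abce, abde, acde, bcde

so the chain groups are C_0 ≅ Z^5, C_1 ≅ Z^10, C_2 ≅ Z^10, C_3 ≅ Z^5.

∂_1: C_1 → C_0 maps an edge to its endpoints' difference, ∂[p,q] = q − p. For instance
  ∂ad = d − a.
The resulting 5×10 matrix has rank 4, and its Smith normal form has invariant factors (1,1,1,1).

Boundary ∂_2: C_2 → C_1 sends each 2-simplex [p,q,r] to [q,r] − [p,r] + [p,q]. For instance
  ∂abc = bc − ac + ab,
  ∂bde = de − be + bd.
This gives a 10×10 integer matrix of rank 6; reducing to Smith normal form yields diagonal entries (1,1,1,1,1,1).

∂_3: C_3 → C_2 sends each 3-simplex σ to the alternating sum Σ_i (−1)^i (σ with its i-th vertex removed). For instance
  ∂abde = bde − ade + abe − abd,
  ∂abce = bce − ace + abe − abc.
As a 10×5 matrix over Z this has rank 4, with invariant factors (1,1,1,1).

From H_k ≅ ker(∂_k) / im(∂_{k+1}) we obtain:

  H_0: rank C_0 − rank ∂_1 = 5 − 4 = 1, and the invariant factors of ∂_1 are all 1, so H_0 ≅ Z.
  H_1: rank ker ∂_1 − rank ∂_2 = (10 − 4) − 6 = 0, and the invariant factors of ∂_2 are all 1, so H_1 ≅ 0.
  H_2: rank ker ∂_2 − rank ∂_3 = (10 − 6) − 4 = 0, and the invariant factors of ∂_3 are all 1, so H_2 ≅ 0.
  H_3: rank ker ∂_3 − rank ∂_4 = (5 − 4) − 0 = 1, and there is no ∂_4, so H_3 ≅ Z.

Hence the Betti numbers are b_0 = 1, b_1 = 0, b_2 = 0, b_3 = 1.

b_0 = 1, b_1 = 0, b_2 = 0, b_3 = 1.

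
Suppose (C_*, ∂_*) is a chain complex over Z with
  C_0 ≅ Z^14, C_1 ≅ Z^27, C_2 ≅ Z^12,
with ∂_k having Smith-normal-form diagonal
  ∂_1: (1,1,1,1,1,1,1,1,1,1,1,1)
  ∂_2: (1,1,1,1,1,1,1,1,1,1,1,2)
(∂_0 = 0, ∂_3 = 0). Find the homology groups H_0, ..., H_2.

H_0 ≅ Z^2,  H_1 ≅ Z^3 ⊕ Z/2,  H_2 = 0.

H_0: b_0 = 14 − 0 − 12 = 2; torsion from ∂_1 factors > 1: none. So H_0 ≅ Z^2.
H_1: b_1 = 27 − 12 − 12 = 3; torsion from ∂_2 factors > 1: [2]. So H_1 ≅ Z^3 ⊕ Z/2.
H_2: b_2 = 12 − 12 − 0 = 0; torsion from ∂_3 factors > 1: none. So H_2 ≅ 0.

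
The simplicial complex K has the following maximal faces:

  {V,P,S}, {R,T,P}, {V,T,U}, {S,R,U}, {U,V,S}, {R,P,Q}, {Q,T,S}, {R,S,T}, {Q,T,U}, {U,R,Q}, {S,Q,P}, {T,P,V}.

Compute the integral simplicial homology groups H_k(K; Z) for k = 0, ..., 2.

H_0 = Z,  H_1 = Z/2,  H_2 = 0.

Fix the vertex order P < Q < R < S < T < U < V and write every simplex with vertices in increasing order. Then dim K = 2 and the simplices of K are:

  0-simplices (7): P, Q, R, S, T, U, V
  1-simplices (18): PQ, PR, PS, PT, PV, QR, QS, QT, QU, RS, RT, RU, ST, SU, SV, TU, TV, UV
  2-simplices (12): PQR, PQS, PRT, PSV, PTV, QRU, QST, QTU, RST, RSU, SUV, TUV

Hence C_0 ≅ Z^7, C_1 ≅ Z^18, C_2 ≅ Z^12.

∂_1: C_1 → C_0 is given by ∂[p,q] = [q] − [p]. For instance
  ∂QR = R − Q.
As a 7×18 matrix over Z this has rank 6, with invariant factors (1,1,1,1,1,1).

Boundary ∂_2: C_2 → C_1 acts by ∂[p,q,r] = [q,r] − [p,r] + [p,q]. For instance
  ∂PQS = QS − PS + PQ,
  ∂QST = ST − QT + QS.
The resulting 18×12 matrix has rank 12, and its Smith normal form has invariant factors (1,1,1,1,1,1,1,1,1,1,1,2).

From H_k ≅ ker(∂_k) / im(∂_{k+1}) we obtain:

  H_0: rank C_0 − rank ∂_1 = 7 − 6 = 1, and the invariant factors of ∂_1 are all 1, so H_0 ≅ Z.
  H_1: rank ker ∂_1 − rank ∂_2 = (18 − 6) − 12 = 0, and ∂_2 has invariant factor 2 > 1, so H_1 ≅ Z/2.
  H_2: rank ker ∂_2 − rank ∂_3 = (12 − 12) − 0 = 0, and there is no ∂_3, so H_2 ≅ 0.

(K is a triangulation of the real projective plane RP^2.)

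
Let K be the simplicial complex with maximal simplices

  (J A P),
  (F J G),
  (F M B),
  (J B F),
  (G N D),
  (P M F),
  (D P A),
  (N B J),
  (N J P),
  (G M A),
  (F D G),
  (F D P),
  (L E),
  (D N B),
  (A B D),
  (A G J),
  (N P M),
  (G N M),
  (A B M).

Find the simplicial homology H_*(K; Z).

Fix the vertex order A < B < D < E < F < G < J < L < M < N < P and write every simplex with vertices in increasing order. Then dim K = 2 and the simplices of K are:

  0-simplices (11): A, B, D, E, F, G, J, L, M, N, P
  1-simplices (28): AB, AD, AG, AJ, AM, AP, BD, BF, BJ, BM, BN, DF, DG, DN, DP, EL, FG, FJ, FM, FP, GJ, GM, GN, JN, JP, MN, MP, NP
  2-simplices (18): ABD, ABM, ADP, AGJ, AGM, AJP, BDN, BFJ, BFM, BJN, DFG, DFP, DGN, FGJ, FMP, GMN, JNP, MNP

so the chain groups are C_0 ≅ Z^11, C_1 ≅ Z^28, C_2 ≅ Z^18.

∂_1: C_1 → C_0 is given by ∂[p,q] = [q] − [p]. For instance
  ∂DF = F − D.
The resulting 11×28 matrix has rank 9, and its Smith normal form has invariant factors (1,1,1,1,1,1,1,1,1).

∂_2: C_2 → C_1 acts by ∂[p,q,r] = [q,r] − [p,r] + [p,q]. For instance
  ∂FMP = MP − FP + FM,
  ∂BJN = JN − BN + BJ.
The 28×18 boundary matrix has rank 17 and Smith normal form diag(1,1,1,1,1,1,1,1,1,1,1,1,1,1,1,1,1).

From H_k ≅ ker(∂_k) / im(∂_{k+1}) we obtain:

  H_0: rank C_0 − rank ∂_1 = 11 − 9 = 2, and the invariant factors of ∂_1 are all 1, so H_0 ≅ Z^2.
  H_1: rank ker ∂_1 − rank ∂_2 = (28 − 9) − 17 = 2, and the invariant factors of ∂_2 are all 1, so H_1 ≅ Z^2.
  H_2: rank ker ∂_2 − rank ∂_3 = (18 − 17) − 0 = 1, and there is no ∂_3, so H_2 ≅ Z.

As a check, the Euler characteristic is 11 − 28 + 18 = 1, which agrees with 2 − 2 + 1 = 1.

H_0 ≅ Z^2,  H_1 ≅ Z^2,  H_2 ≅ Z.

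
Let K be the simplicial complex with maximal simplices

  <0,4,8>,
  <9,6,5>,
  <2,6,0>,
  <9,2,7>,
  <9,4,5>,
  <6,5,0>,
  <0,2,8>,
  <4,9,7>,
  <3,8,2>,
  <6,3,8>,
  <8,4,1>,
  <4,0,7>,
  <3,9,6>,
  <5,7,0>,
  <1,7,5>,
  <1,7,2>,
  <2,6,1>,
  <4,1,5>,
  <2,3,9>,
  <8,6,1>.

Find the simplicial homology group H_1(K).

H_1 ≅ Z ⊕ Z/2Z.

We work with the vertex ordering 0 < 1 < 2 < 3 < 4 < 5 < 6 < 7 < 8 < 9. The simplices of K, each written with vertices in increasing order, are:

  0-simplices (10): [0], [1], [2], [3], [4], [5], [6], [7], [8], [9]
  1-simplices (30): (30 of them)
  2-simplices (20): (20 of them)

giving chain groups C_0 ≅ Z^10, C_1 ≅ Z^30, C_2 ≅ Z^20.

Boundary ∂_1: C_1 → C_0 maps an edge to its endpoints' difference, ∂[p,q] = q − p.
As a 10×30 matrix over Z this has rank 9, with invariant factors (1,1,1,1,1,1,1,1,1).

The boundary map ∂_2: C_2 → C_1 acts by ∂[p,q,r] = [q,r] − [p,r] + [p,q]. For instance
  ∂[2,3,9] = [3,9] − [2,9] + [2,3],
  ∂[4,7,9] = [7,9] − [4,9] + [4,7].
The resulting 30×20 matrix has rank 20, and its Smith normal form has invariant factors (1,1,1,1,1,1,1,1,1,1,1,1,1,1,1,1,1,1,1,2).

Computing H_k = (kernel of ∂_k) / (image of ∂_{k+1}):

  H_1: rank ker ∂_1 − rank ∂_2 = (30 − 9) − 20 = 1, and ∂_2 has invariant factor 2 > 1, so H_1 ≅ Z ⊕ Z/2Z.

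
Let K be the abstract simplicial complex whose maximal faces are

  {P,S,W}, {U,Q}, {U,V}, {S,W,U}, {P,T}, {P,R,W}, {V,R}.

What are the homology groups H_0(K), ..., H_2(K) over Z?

H_0 ≅ Z,  H_1 ≅ Z,  H_2 = 0.

Fix the vertex order P < Q < R < S < T < U < V < W and write every simplex with vertices in increasing order. Then dim K = 2 and the simplices of K are:

  0-simplices (8): P, Q, R, S, T, U, V, W
  1-simplices (11): PR, PS, PT, PW, QU, RV, RW, SU, SW, UV, UW
  2-simplices (3): PRW, PSW, SUW

Hence C_0 ≅ Z^8, C_1 ≅ Z^11, C_2 ≅ Z^3.

The boundary map ∂_1: C_1 → C_0 is given by ∂[p,q] = [q] − [p].
The 8×11 boundary matrix has rank 7 and Smith normal form diag(1,1,1,1,1,1,1).

∂_2: C_2 → C_1 maps a triangle to the signed sum of its edges. For instance
  ∂PRW = RW − PW + PR,
  ∂PSW = SW − PW + PS.
The 11×3 boundary matrix has rank 3 and Smith normal form diag(1,1,1).

Now H_k = ker ∂_k / im ∂_{k+1}, so:

  H_0: rank C_0 − rank ∂_1 = 8 − 7 = 1, and the invariant factors of ∂_1 are all 1, so H_0 = Z.
  H_1: rank ker ∂_1 − rank ∂_2 = (11 − 7) − 3 = 1, and the invariant factors of ∂_2 are all 1, so H_1 = Z.
  H_2: rank ker ∂_2 − rank ∂_3 = (3 − 3) − 0 = 0, and there is no ∂_3, so H_2 = 0.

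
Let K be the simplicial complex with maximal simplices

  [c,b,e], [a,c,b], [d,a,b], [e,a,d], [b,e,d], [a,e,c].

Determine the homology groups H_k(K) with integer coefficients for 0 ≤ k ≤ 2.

Fix the vertex order a < b < c < d < e and write every simplex with vertices in increasing order. Then dim K = 2 and the simplices of K are:

  0-simplices (5): a, b, c, d, e
  1-simplices (9): ab, ac, ad, ae, bc, bd, be, ce, de
  2-simplices (6): abc, abd, ace, ade, bce, bde

so the chain groups are C_0 ≅ Z^5, C_1 ≅ Z^9, C_2 ≅ Z^6.

∂_1: C_1 → C_0 sends each edge [p,q] (with p < q) to q − p.
The resulting 5×9 matrix has rank 4, and its Smith normal form has invariant factors (1,1,1,1).

The boundary map ∂_2: C_2 → C_1 maps a triangle to the signed sum of its edges. For instance
  ∂ace = ce − ae + ac,
  ∂bde = de − be + bd.
The 9×6 boundary matrix has rank 5 and Smith normal form diag(1,1,1,1,1).

From H_k ≅ ker(∂_k) / im(∂_{k+1}) we obtain:

  H_0: rank C_0 − rank ∂_1 = 5 − 4 = 1, and the invariant factors of ∂_1 are all 1, so H_0 ≅ Z.
  H_1: rank ker ∂_1 − rank ∂_2 = (9 − 4) − 5 = 0, and the invariant factors of ∂_2 are all 1, so H_1 ≅ 0.
  H_2: rank ker ∂_2 − rank ∂_3 = (6 − 5) − 0 = 1, and there is no ∂_3, so H_2 ≅ Z.

(K is a triangulation of the 2-sphere S^2.)

H_0 = Z,  H_1 = 0,  H_2 = Z.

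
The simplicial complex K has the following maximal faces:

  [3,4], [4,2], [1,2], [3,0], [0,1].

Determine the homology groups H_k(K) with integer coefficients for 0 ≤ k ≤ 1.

H_0 = Z,  H_1 = Z.

Take the total order 0 < 1 < 2 < 3 < 4 on the vertex set. Then K (dimension 1) consists of the simplices:

  0-simplices (5): [0], [1], [2], [3], [4]
  1-simplices (5): [0,1], [0,3], [1,2], [2,4], [3,4]

giving chain groups C_0 ≅ Z^5, C_1 ≅ Z^5.

Boundary ∂_1: C_1 → C_0 sends each edge [p,q] (with p < q) to q − p. For instance
  ∂[2,4] = [4] − [2].
As a 5×5 matrix over Z this has rank 4, with invariant factors (1,1,1,1).

From H_k ≅ ker(∂_k) / im(∂_{k+1}) we obtain:

  H_0: rank C_0 − rank ∂_1 = 5 − 4 = 1, and the invariant factors of ∂_1 are all 1, so H_0 = Z.
  H_1: rank ker ∂_1 − rank ∂_2 = (5 − 4) − 0 = 1, and there is no ∂_2, so H_1 = Z.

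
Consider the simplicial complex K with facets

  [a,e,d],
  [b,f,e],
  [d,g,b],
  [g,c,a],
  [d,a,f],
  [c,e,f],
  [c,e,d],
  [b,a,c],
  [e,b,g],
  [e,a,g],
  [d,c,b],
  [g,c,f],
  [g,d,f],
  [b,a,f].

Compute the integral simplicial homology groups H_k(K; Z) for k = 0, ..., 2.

K has 7 vertices, 21 edges, 14 triangles.
rank ∂_0 = 0, rank ∂_1 = 6 ⇒ b_0 = 7 − 0 − 6 = 1; all invariant factors of ∂_1 are 1 so no torsion. So H_0 ≅ Z.
rank ∂_1 = 6, rank ∂_2 = 13 ⇒ b_1 = 21 − 6 − 13 = 2; all invariant factors of ∂_2 are 1 so no torsion. So H_1 ≅ Z^2.
rank ∂_2 = 13, rank ∂_3 = 0 ⇒ b_2 = 14 − 13 − 0 = 1. So H_2 ≅ Z.

H_0 = Z,  H_1 = Z^2,  H_2 = Z.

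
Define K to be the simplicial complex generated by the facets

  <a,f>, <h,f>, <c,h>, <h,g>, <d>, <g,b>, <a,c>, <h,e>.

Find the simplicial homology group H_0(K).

H_0 ≅ Z^2.

Fix the vertex order a < b < c < d < e < f < g < h and write every simplex with vertices in increasing order. Then dim K = 1 and the simplices of K are:

  0-simplices (8): a, b, c, d, e, f, g, h
  1-simplices (7): ac, af, bg, ch, eh, fh, gh

Hence C_0 ≅ Z^8, C_1 ≅ Z^7.

Boundary ∂_1: C_1 → C_0 maps an edge to its endpoints' difference, ∂[p,q] = q − p. For instance
  ∂fh = h − f.
The 8×7 boundary matrix has rank 6 and Smith normal form diag(1,1,1,1,1,1).

Reading off H_k = ker ∂_k / im ∂_{k+1}:

  H_0: rank C_0 − rank ∂_1 = 8 − 6 = 2, and the invariant factors of ∂_1 are all 1, so H_0 ≅ Z^2.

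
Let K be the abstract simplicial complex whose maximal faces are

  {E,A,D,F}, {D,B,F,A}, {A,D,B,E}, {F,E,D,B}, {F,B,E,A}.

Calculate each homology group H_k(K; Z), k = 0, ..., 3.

Order the vertices as A < B < D < E < F. Listing each simplex with vertices in this order, K has dimension 3 with simplices:

  0-simplices (5): A, B, D, E, F
  1-simplices (10): AB, AD, AE, AF, BD, BE, BF, DE, DF, EF
  2-simplices (10): ABD, ABE, ABF, ADE, ADF, AEF, BDE, BDF, BEF, DEF
  3-simplices (5): ABDE, ABDF, ABEF, ADEF, BDEF

so the chain groups are C_0 ≅ Z^5, C_1 ≅ Z^10, C_2 ≅ Z^10, C_3 ≅ Z^5.

The boundary map ∂_1: C_1 → C_0 sends each edge [p,q] (with p < q) to q − p. For instance
  ∂BE = E − B.
As a 5×10 matrix over Z this has rank 4, with invariant factors (1,1,1,1).

Boundary ∂_2: C_2 → C_1 acts by ∂[p,q,r] = [q,r] − [p,r] + [p,q]. For instance
  ∂ADE = DE − AE + AD,
  ∂DEF = EF − DF + DE.
The resulting 10×10 matrix has rank 6, and its Smith normal form has invariant factors (1,1,1,1,1,1).

∂_3: C_3 → C_2 sends each 3-simplex σ to the alternating sum Σ_i (−1)^i (σ with its i-th vertex removed). For instance
  ∂ADEF = DEF − AEF + ADF − ADE,
  ∂ABDF = BDF − ADF + ABF − ABD.
The 10×5 boundary matrix has rank 4 and Smith normal form diag(1,1,1,1).

Reading off H_k = ker ∂_k / im ∂_{k+1}:

  H_0: rank C_0 − rank ∂_1 = 5 − 4 = 1, and the invariant factors of ∂_1 are all 1, so H_0 ≅ Z.
  H_1: rank ker ∂_1 − rank ∂_2 = (10 − 4) − 6 = 0, and the invariant factors of ∂_2 are all 1, so H_1 ≅ 0.
  H_2: rank ker ∂_2 − rank ∂_3 = (10 − 6) − 4 = 0, and the invariant factors of ∂_3 are all 1, so H_2 ≅ 0.
  H_3: rank ker ∂_3 − rank ∂_4 = (5 − 4) − 0 = 1, and there is no ∂_4, so H_3 ≅ Z.

(K is a triangulation of the 3-sphere S^3.)

H_0 = Z,  H_1 = 0,  H_2 = 0,  H_3 = Z.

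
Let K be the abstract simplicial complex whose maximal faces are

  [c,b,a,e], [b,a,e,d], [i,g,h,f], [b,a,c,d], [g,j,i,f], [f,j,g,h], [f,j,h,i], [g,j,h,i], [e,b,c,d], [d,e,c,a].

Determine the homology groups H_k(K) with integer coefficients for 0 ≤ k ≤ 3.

H_0 ≅ Z^2,  H_1 = 0,  H_2 = 0,  H_3 ≅ Z^2.

Fix the vertex order a < b < c < d < e < f < g < h < i < j and write every simplex with vertices in increasing order. Then dim K = 3 and the simplices of K are:

  0-simplices (10): a, b, c, d, e, f, g, h, i, j
  1-simplices (20): ab, ac, ad, ae, bc, bd, be, cd, ce, de, fg, fh, fi, fj, gh, gi, gj, hi, hj, ij
  2-simplices (20): abc, abd, abe, acd, ace, ade, bcd, bce, bde, cde, fgh, fgi, fgj, fhi, fhj, fij, ghi, ghj, gij, hij
  3-simplices (10): abcd, abce, abde, acde, bcde, fghi, fghj, fgij, fhij, ghij

so the chain groups are C_0 ≅ Z^10, C_1 ≅ Z^20, C_2 ≅ Z^20, C_3 ≅ Z^10.

∂_1: C_1 → C_0 is given by ∂[p,q] = [q] − [p]. For instance
  ∂ae = e − a.
The 10×20 boundary matrix has rank 8 and Smith normal form diag(1,1,1,1,1,1,1,1).

∂_2: C_2 → C_1 acts by ∂[p,q,r] = [q,r] − [p,r] + [p,q]. For instance
  ∂cde = de − ce + cd,
  ∂bce = ce − be + bc.
The resulting 20×20 matrix has rank 12, and its Smith normal form has invariant factors (1,1,1,1,1,1,1,1,1,1,1,1).

∂_3: C_3 → C_2 sends each 3-simplex σ to the alternating sum Σ_i (−1)^i (σ with its i-th vertex removed). For instance
  ∂fghj = ghj − fhj + fgj − fgh,
  ∂ghij = hij − gij + ghj − ghi.
As a 20×10 matrix over Z this has rank 8, with invariant factors (1,1,1,1,1,1,1,1).

Now H_k = ker ∂_k / im ∂_{k+1}, so:

  H_0: rank C_0 − rank ∂_1 = 10 − 8 = 2, and the invariant factors of ∂_1 are all 1, so H_0 = Z^2.
  H_1: rank ker ∂_1 − rank ∂_2 = (20 − 8) − 12 = 0, and the invariant factors of ∂_2 are all 1, so H_1 = 0.
  H_2: rank ker ∂_2 − rank ∂_3 = (20 − 12) − 8 = 0, and the invariant factors of ∂_3 are all 1, so H_2 = 0.
  H_3: rank ker ∂_3 − rank ∂_4 = (10 − 8) − 0 = 2, and there is no ∂_4, so H_3 = Z^2.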